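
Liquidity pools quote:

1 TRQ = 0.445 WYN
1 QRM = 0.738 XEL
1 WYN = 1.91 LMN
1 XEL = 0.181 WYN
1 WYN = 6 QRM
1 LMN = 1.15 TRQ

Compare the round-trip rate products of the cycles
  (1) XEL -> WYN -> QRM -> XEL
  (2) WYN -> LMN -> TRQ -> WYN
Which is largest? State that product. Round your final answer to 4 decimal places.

(1) 0.181 × 6 × 0.738 = 0.80147
(2) 1.91 × 1.15 × 0.445 = 0.97744
Highest is cycle (2) at 0.9774 (≤1, no arbitrage).

0.9774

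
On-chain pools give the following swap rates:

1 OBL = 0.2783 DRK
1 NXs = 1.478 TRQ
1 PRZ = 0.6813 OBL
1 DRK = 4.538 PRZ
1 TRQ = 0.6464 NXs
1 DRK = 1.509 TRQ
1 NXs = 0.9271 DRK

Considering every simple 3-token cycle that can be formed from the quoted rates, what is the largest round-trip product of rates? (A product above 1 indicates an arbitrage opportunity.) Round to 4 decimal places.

0.9043

NXs→DRK→TRQ→NXs: 0.9271 × 1.509 × 0.6464 = 0.90431
PRZ→OBL→DRK→PRZ: 0.6813 × 0.2783 × 4.538 = 0.86043
Maximum is NXs→DRK→TRQ→NXs at 0.9043; no arbitrage — every cycle loses value.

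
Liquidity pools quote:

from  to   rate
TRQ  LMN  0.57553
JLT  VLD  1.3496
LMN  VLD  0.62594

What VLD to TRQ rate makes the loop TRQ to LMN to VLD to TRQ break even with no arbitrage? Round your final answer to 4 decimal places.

Known legs of the cycle: 0.57553 × 0.62594 = 0.3602472482
For no arbitrage the full-cycle product must be 1, so the missing rate is 1 / 0.3602472482 ≈ 2.775871.

2.7759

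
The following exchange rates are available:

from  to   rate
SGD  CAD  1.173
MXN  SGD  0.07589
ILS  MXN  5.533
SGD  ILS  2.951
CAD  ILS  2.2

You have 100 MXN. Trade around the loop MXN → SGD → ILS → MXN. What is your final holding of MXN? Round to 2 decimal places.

123.91

100 MXN × 0.07589 = 7.589 SGD
7.589 SGD × 2.951 = 22.395139 ILS
22.395139 ILS × 5.533 = 123.912304087 MXN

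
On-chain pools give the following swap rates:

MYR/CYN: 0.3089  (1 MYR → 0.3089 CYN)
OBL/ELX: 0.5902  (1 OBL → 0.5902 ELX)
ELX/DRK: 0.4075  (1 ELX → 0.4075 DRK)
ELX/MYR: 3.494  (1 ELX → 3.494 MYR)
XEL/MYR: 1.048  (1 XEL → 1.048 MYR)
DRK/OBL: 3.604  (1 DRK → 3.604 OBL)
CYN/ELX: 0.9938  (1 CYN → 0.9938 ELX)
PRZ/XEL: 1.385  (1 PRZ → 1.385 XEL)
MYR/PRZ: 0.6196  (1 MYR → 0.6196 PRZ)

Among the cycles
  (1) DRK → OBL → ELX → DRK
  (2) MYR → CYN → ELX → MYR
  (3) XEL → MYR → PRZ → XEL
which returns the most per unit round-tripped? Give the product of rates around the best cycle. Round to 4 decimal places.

1.0726

(1) 3.604 × 0.5902 × 0.4075 = 0.86679
(2) 0.3089 × 0.9938 × 3.494 = 1.07260
(3) 1.048 × 0.6196 × 1.385 = 0.89934
Highest is cycle (2) at 1.0726 (>1, arbitrage).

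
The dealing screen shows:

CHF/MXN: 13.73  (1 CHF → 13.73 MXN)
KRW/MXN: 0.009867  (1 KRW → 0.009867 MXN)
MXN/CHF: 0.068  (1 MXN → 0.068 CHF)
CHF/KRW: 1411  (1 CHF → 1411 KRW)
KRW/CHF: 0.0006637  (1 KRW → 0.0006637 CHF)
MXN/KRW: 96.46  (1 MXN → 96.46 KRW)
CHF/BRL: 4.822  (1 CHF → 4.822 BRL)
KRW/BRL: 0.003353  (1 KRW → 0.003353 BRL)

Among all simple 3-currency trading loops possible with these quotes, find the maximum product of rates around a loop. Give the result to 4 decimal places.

0.9467

CHF→KRW→MXN→CHF: 1411 × 0.009867 × 0.068 = 0.94672
CHF→MXN→KRW→CHF: 13.73 × 96.46 × 0.0006637 = 0.87900
Maximum is CHF→KRW→MXN→CHF at 0.9467; no arbitrage — every cycle loses value.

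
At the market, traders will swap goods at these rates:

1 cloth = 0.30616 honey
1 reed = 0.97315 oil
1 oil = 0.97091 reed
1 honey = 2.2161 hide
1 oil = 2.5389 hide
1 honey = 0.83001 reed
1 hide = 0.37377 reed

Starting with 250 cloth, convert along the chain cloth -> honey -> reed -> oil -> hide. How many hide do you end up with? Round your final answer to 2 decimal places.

156.96

250 cloth × 0.30616 = 76.54 honey
76.54 honey × 0.83001 = 63.5289654 reed
63.5289654 reed × 0.97315 = 61.82321267901 oil
61.82321267901 oil × 2.5389 = 156.962954670738489 hide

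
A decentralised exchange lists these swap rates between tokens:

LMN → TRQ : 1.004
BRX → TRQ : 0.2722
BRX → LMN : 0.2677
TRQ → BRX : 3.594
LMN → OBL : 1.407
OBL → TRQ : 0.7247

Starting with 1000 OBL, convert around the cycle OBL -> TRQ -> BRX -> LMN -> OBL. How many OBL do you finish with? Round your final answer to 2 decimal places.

981.02

1000 OBL × 0.7247 = 724.7 TRQ
724.7 TRQ × 3.594 = 2604.5718 BRX
2604.5718 BRX × 0.2677 = 697.24387086 LMN
697.24387086 LMN × 1.407 = 981.02212630002 OBL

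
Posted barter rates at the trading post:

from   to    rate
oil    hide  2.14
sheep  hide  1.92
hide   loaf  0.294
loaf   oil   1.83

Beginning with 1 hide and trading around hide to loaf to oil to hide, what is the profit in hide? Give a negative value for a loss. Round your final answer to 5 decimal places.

0.15136

1 hide × 0.294 = 0.294 loaf
0.294 loaf × 1.83 = 0.53802 oil
0.53802 oil × 2.14 = 1.1513628 hide
Net change: 1.1513628 − 1 = 0.1513628 hide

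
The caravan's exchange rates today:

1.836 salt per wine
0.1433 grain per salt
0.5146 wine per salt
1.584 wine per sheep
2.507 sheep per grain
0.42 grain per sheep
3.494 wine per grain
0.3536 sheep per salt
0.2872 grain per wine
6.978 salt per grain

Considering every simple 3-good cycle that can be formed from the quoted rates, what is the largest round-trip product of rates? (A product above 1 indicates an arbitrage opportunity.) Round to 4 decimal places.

sheep→wine→grain→sheep: 1.584 × 0.2872 × 2.507 = 1.14050
sheep→grain→salt→sheep: 0.42 × 6.978 × 0.3536 = 1.03632
wine→grain→salt→wine: 0.2872 × 6.978 × 0.5146 = 1.03130
sheep→wine→salt→sheep: 1.584 × 1.836 × 0.3536 = 1.02835
wine→salt→grain→wine: 1.836 × 0.1433 × 3.494 = 0.91927
Maximum is sheep→wine→grain→sheep at 1.1405; arbitrage exists.

1.1405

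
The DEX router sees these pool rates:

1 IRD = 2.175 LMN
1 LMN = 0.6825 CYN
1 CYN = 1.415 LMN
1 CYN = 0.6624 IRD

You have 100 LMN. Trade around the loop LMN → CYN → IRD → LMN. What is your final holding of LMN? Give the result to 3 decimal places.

98.329

100 LMN × 0.6825 = 68.25 CYN
68.25 CYN × 0.6624 = 45.2088 IRD
45.2088 IRD × 2.175 = 98.32914 LMN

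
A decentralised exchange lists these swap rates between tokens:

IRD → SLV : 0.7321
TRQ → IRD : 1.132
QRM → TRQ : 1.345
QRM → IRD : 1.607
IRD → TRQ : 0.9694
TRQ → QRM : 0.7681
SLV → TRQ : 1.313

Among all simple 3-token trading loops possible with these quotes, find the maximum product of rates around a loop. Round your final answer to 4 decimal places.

1.1966

TRQ→QRM→IRD→TRQ: 0.7681 × 1.607 × 0.9694 = 1.19657
TRQ→IRD→SLV→TRQ: 1.132 × 0.7321 × 1.313 = 1.08813
Maximum is TRQ→QRM→IRD→TRQ at 1.1966; arbitrage exists.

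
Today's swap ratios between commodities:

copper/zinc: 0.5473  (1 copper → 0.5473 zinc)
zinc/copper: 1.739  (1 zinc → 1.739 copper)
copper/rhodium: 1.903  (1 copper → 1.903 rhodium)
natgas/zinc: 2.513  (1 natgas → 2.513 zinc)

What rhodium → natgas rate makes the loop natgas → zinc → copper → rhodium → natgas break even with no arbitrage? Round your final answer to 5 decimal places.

Known legs of the cycle: 2.513 × 1.739 × 1.903 = 8.316313621
For no arbitrage the full-cycle product must be 1, so the missing rate is 1 / 8.316313621 ≈ 0.1202456.

0.12025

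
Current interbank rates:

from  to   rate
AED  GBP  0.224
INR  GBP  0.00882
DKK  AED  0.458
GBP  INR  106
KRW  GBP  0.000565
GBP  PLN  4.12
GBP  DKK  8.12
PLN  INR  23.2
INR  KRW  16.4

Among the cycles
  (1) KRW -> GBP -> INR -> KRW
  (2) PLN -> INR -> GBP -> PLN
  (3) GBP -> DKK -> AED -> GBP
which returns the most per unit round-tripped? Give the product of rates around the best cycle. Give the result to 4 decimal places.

(1) 0.000565 × 106 × 16.4 = 0.98220
(2) 23.2 × 0.00882 × 4.12 = 0.84305
(3) 8.12 × 0.458 × 0.224 = 0.83305
Highest is cycle (1) at 0.9822 (≤1, no arbitrage).

0.9822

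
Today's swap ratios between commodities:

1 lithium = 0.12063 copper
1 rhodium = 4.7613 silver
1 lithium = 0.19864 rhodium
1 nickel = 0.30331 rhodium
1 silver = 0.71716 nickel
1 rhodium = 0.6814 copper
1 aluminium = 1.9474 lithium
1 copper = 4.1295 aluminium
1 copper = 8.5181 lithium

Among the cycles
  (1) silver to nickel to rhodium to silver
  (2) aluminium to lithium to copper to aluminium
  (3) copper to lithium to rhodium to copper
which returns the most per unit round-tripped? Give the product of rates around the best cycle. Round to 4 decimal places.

(1) 0.71716 × 0.30331 × 4.7613 = 1.03569
(2) 1.9474 × 0.12063 × 4.1295 = 0.97008
(3) 8.5181 × 0.19864 × 0.6814 = 1.15295
Highest is cycle (3) at 1.1530 (>1, arbitrage).

1.1530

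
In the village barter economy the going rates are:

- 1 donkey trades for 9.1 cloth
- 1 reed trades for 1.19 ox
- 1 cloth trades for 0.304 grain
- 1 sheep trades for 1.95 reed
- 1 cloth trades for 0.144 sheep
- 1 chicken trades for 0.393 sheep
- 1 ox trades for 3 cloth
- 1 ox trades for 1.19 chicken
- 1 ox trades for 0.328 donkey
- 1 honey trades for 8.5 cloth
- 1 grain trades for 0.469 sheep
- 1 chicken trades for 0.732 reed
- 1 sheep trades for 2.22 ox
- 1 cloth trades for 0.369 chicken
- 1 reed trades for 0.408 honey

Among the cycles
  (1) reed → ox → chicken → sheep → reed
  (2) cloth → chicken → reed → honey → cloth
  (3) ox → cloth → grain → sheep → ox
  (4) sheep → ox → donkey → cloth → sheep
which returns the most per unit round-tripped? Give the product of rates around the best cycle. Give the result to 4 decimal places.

(1) 1.19 × 1.19 × 0.393 × 1.95 = 1.08523
(2) 0.369 × 0.732 × 0.408 × 8.5 = 0.93673
(3) 3 × 0.304 × 0.469 × 2.22 = 0.94956
(4) 2.22 × 0.328 × 9.1 × 0.144 = 0.95418
Highest is cycle (1) at 1.0852 (>1, arbitrage).

1.0852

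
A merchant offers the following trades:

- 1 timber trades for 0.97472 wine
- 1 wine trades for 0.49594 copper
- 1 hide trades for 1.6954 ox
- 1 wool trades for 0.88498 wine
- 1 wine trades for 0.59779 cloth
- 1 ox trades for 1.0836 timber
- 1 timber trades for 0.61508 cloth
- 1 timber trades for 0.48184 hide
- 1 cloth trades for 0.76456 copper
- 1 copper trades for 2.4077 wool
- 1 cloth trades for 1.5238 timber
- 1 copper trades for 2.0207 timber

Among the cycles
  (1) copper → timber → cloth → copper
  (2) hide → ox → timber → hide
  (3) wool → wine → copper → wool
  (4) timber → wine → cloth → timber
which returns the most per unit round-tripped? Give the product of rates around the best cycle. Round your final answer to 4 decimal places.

1.0567

(1) 2.0207 × 0.61508 × 0.76456 = 0.95027
(2) 1.6954 × 1.0836 × 0.48184 = 0.88521
(3) 0.88498 × 0.49594 × 2.4077 = 1.05673
(4) 0.97472 × 0.59779 × 1.5238 = 0.88788
Highest is cycle (3) at 1.0567 (>1, arbitrage).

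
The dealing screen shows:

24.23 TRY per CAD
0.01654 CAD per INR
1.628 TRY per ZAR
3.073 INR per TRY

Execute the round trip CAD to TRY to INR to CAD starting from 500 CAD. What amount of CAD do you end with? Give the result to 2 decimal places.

615.77

500 CAD × 24.23 = 12115 TRY
12115 TRY × 3.073 = 37229.395 INR
37229.395 INR × 0.01654 = 615.7741933 CAD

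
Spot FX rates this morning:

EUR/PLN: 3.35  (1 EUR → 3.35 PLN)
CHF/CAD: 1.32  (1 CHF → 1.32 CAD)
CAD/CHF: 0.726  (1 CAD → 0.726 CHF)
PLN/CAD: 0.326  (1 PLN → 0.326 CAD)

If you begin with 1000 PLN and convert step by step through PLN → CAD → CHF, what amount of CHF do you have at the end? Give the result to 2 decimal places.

236.68

1000 PLN × 0.326 = 326 CAD
326 CAD × 0.726 = 236.676 CHF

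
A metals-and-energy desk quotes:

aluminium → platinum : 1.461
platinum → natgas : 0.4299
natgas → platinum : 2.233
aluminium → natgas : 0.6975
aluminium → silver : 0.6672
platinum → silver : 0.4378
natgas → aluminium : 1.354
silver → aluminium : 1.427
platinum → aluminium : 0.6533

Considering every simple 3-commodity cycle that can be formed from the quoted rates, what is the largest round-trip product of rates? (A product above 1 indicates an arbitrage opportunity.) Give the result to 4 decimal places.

platinum→aluminium→natgas→platinum: 0.6533 × 0.6975 × 2.233 = 1.01753
platinum→silver→aluminium→platinum: 0.4378 × 1.427 × 1.461 = 0.91275
platinum→natgas→aluminium→platinum: 0.4299 × 1.354 × 1.461 = 0.85043
Maximum is platinum→aluminium→natgas→platinum at 1.0175; arbitrage exists.

1.0175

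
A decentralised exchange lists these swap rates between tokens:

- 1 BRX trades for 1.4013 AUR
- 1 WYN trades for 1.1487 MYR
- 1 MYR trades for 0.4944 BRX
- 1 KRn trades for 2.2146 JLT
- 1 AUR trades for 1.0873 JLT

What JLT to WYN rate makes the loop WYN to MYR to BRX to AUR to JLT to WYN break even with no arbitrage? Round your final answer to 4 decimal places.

Known legs of the cycle: 1.1487 × 0.4944 × 1.4013 × 1.0873 = 0.8652977873577072
For no arbitrage the full-cycle product must be 1, so the missing rate is 1 / 0.8652977873577072 ≈ 1.155672.

1.1557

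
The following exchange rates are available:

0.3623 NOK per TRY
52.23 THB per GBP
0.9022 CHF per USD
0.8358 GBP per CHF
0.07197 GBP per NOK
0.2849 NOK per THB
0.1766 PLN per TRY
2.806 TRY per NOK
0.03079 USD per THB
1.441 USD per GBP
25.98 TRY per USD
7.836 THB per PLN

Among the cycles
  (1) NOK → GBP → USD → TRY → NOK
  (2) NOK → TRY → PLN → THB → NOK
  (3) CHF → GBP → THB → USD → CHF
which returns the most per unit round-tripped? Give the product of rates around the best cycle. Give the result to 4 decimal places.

(1) 0.07197 × 1.441 × 25.98 × 0.3623 = 0.97616
(2) 2.806 × 0.1766 × 7.836 × 0.2849 = 1.10628
(3) 0.8358 × 52.23 × 0.03079 × 0.9022 = 1.21265
Highest is cycle (3) at 1.2126 (>1, arbitrage).

1.2126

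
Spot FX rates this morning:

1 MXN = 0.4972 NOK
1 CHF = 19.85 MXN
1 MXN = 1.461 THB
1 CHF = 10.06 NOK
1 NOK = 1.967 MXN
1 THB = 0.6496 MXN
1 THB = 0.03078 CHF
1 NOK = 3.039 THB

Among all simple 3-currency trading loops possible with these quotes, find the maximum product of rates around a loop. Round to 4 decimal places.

0.9815

NOK→THB→MXN→NOK: 3.039 × 0.6496 × 0.4972 = 0.98154
CHF→NOK→THB→CHF: 10.06 × 3.039 × 0.03078 = 0.94102
CHF→MXN→THB→CHF: 19.85 × 1.461 × 0.03078 = 0.89265
Maximum is NOK→THB→MXN→NOK at 0.9815; no arbitrage — every cycle loses value.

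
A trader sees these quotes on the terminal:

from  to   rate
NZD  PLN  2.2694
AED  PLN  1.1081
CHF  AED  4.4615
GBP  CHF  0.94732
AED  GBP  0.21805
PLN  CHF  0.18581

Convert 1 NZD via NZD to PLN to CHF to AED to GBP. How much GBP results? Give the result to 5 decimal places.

0.41022

1 NZD × 2.2694 = 2.2694 PLN
2.2694 PLN × 0.18581 = 0.421677214 CHF
0.421677214 CHF × 4.4615 = 1.881312890261 AED
1.881312890261 AED × 0.21805 = 0.41022027572141105 GBP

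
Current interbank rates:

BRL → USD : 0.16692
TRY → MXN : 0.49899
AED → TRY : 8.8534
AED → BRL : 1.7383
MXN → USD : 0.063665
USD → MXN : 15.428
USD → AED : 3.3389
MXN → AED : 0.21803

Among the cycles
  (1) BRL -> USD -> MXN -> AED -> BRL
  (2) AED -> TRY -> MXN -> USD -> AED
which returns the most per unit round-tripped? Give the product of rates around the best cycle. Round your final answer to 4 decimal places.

0.9760

(1) 0.16692 × 15.428 × 0.21803 × 1.7383 = 0.97602
(2) 8.8534 × 0.49899 × 0.063665 × 3.3389 = 0.93909
Highest is cycle (1) at 0.9760 (≤1, no arbitrage).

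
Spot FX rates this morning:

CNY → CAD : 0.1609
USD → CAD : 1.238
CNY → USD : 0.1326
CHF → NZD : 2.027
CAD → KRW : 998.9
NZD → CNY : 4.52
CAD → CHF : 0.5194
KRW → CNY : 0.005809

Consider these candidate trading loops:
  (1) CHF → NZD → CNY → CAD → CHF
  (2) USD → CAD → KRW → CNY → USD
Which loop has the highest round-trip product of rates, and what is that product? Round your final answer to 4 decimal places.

(1) 2.027 × 4.52 × 0.1609 × 0.5194 = 0.76569
(2) 1.238 × 998.9 × 0.005809 × 0.1326 = 0.95255
Highest is cycle (2) at 0.9525 (≤1, no arbitrage).

0.9525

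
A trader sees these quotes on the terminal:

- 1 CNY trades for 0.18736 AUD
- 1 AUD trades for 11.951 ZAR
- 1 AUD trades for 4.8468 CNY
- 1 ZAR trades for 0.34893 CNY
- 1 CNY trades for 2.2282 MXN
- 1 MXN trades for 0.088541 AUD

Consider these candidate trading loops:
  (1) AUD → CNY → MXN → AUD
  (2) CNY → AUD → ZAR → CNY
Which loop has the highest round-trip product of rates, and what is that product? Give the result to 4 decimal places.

0.9562

(1) 4.8468 × 2.2282 × 0.088541 = 0.95621
(2) 0.18736 × 11.951 × 0.34893 = 0.78130
Highest is cycle (1) at 0.9562 (≤1, no arbitrage).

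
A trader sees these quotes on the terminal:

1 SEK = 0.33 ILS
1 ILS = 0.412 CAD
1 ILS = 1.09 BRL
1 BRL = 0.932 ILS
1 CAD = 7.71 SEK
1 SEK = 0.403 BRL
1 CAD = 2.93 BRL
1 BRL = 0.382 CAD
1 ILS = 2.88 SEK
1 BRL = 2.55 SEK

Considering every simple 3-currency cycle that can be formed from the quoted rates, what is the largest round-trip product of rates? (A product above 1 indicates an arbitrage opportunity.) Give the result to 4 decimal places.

1.1869

CAD→SEK→BRL→CAD: 7.71 × 0.403 × 0.382 = 1.18692
CAD→BRL→ILS→CAD: 2.93 × 0.932 × 0.412 = 1.12507
BRL→ILS→SEK→BRL: 0.932 × 2.88 × 0.403 = 1.08172
CAD→SEK→ILS→CAD: 7.71 × 0.33 × 0.412 = 1.04825
BRL→SEK→ILS→BRL: 2.55 × 0.33 × 1.09 = 0.91724
Maximum is CAD→SEK→BRL→CAD at 1.1869; arbitrage exists.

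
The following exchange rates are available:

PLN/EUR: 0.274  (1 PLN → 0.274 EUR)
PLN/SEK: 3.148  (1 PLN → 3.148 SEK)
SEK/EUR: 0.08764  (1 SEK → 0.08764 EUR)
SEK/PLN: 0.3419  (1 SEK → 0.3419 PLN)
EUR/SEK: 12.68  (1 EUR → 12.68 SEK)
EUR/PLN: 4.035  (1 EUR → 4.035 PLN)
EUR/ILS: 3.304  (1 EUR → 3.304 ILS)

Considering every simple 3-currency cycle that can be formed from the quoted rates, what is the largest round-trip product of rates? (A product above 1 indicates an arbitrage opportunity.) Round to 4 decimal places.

EUR→SEK→PLN→EUR: 12.68 × 0.3419 × 0.274 = 1.18787
EUR→PLN→SEK→EUR: 4.035 × 3.148 × 0.08764 = 1.11322
Maximum is EUR→SEK→PLN→EUR at 1.1879; arbitrage exists.

1.1879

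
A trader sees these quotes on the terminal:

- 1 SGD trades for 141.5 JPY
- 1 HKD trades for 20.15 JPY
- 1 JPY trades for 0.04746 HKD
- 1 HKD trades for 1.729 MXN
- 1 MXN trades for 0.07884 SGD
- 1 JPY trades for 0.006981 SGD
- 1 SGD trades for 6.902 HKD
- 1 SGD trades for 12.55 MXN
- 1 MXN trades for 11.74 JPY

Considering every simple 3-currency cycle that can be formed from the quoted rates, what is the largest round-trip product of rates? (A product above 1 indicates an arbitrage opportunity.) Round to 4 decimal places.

JPY→SGD→MXN→JPY: 0.006981 × 12.55 × 11.74 = 1.02856
JPY→SGD→HKD→JPY: 0.006981 × 6.902 × 20.15 = 0.97088
JPY→HKD→MXN→JPY: 0.04746 × 1.729 × 11.74 = 0.96336
MXN→SGD→HKD→MXN: 0.07884 × 6.902 × 1.729 = 0.94084
Maximum is JPY→SGD→MXN→JPY at 1.0286; arbitrage exists.

1.0286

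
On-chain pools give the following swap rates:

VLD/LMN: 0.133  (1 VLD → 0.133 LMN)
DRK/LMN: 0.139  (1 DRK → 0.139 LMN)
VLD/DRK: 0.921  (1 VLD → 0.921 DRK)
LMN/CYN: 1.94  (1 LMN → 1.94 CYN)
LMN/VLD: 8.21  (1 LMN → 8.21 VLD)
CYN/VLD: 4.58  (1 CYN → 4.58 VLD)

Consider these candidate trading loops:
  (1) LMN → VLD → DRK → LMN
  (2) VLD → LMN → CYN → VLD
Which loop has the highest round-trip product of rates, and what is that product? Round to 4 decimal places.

(1) 8.21 × 0.921 × 0.139 = 1.05104
(2) 0.133 × 1.94 × 4.58 = 1.18173
Highest is cycle (2) at 1.1817 (>1, arbitrage).

1.1817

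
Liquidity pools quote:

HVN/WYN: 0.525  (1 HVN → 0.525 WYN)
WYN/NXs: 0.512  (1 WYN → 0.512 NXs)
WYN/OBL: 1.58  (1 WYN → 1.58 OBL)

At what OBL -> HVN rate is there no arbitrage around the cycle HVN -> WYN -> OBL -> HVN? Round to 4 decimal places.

1.2055

Known legs of the cycle: 0.525 × 1.58 = 0.8295
For no arbitrage the full-cycle product must be 1, so the missing rate is 1 / 0.8295 ≈ 1.205546.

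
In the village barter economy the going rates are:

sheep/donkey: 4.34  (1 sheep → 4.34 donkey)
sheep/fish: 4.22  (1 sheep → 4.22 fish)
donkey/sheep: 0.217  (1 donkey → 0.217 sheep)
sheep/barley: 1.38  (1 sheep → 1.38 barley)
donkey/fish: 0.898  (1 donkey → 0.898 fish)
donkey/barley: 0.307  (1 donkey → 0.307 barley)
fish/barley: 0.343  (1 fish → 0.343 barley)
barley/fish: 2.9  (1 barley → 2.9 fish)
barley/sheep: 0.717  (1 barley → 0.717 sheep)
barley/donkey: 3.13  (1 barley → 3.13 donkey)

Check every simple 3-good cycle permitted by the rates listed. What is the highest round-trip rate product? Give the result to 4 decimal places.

1.0378

barley→sheep→fish→barley: 0.717 × 4.22 × 0.343 = 1.03783
barley→donkey→fish→barley: 3.13 × 0.898 × 0.343 = 0.96408
barley→sheep→donkey→barley: 0.717 × 4.34 × 0.307 = 0.95532
barley→donkey→sheep→barley: 3.13 × 0.217 × 1.38 = 0.93731
Maximum is barley→sheep→fish→barley at 1.0378; arbitrage exists.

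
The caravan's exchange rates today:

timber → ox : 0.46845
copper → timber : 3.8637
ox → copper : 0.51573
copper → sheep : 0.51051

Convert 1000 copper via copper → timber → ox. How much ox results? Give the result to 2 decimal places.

1000 copper × 3.8637 = 3863.7 timber
3863.7 timber × 0.46845 = 1809.950265 ox

1809.95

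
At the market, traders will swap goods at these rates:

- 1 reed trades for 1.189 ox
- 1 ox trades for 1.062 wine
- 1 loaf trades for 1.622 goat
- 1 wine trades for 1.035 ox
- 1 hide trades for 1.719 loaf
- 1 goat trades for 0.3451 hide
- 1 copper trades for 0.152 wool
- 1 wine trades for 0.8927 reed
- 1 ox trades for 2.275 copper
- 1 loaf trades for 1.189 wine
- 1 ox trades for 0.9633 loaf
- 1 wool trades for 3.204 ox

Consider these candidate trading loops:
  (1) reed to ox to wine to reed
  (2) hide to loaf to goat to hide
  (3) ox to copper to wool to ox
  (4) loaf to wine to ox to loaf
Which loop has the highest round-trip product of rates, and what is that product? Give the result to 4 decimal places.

1.1855

(1) 1.189 × 1.062 × 0.8927 = 1.12723
(2) 1.719 × 1.622 × 0.3451 = 0.96221
(3) 2.275 × 0.152 × 3.204 = 1.10794
(4) 1.189 × 1.035 × 0.9633 = 1.18545
Highest is cycle (4) at 1.1855 (>1, arbitrage).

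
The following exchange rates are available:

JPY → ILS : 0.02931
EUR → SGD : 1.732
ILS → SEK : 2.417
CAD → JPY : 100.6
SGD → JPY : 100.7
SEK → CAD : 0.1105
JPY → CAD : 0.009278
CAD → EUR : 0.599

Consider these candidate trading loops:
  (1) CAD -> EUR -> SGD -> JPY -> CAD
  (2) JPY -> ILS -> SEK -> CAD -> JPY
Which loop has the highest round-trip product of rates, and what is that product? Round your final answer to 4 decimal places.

(1) 0.599 × 1.732 × 100.7 × 0.009278 = 0.96930
(2) 0.02931 × 2.417 × 0.1105 × 100.6 = 0.78750
Highest is cycle (1) at 0.9693 (≤1, no arbitrage).

0.9693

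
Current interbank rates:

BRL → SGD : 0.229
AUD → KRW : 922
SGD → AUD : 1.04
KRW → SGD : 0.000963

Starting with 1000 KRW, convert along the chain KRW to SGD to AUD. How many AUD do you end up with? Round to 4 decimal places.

1.0015

1000 KRW × 0.000963 = 0.963 SGD
0.963 SGD × 1.04 = 1.00152 AUD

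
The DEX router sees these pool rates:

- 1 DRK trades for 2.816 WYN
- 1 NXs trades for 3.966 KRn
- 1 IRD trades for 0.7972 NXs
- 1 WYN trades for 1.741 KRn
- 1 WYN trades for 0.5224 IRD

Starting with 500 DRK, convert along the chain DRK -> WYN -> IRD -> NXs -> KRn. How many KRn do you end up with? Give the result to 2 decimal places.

500 DRK × 2.816 = 1408 WYN
1408 WYN × 0.5224 = 735.5392 IRD
735.5392 IRD × 0.7972 = 586.37185024 NXs
586.37185024 NXs × 3.966 = 2325.55075805184 KRn

2325.55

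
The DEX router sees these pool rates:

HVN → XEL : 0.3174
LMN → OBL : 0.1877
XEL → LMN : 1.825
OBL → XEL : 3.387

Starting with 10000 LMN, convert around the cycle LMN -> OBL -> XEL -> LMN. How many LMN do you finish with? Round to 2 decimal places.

10000 LMN × 0.1877 = 1877 OBL
1877 OBL × 3.387 = 6357.399 XEL
6357.399 XEL × 1.825 = 11602.253175 LMN

11602.25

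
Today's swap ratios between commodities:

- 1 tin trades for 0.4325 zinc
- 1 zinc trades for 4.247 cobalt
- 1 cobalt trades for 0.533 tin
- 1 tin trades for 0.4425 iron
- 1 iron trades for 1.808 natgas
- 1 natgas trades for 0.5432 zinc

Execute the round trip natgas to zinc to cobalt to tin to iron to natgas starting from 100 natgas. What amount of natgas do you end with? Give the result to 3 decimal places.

100 natgas × 0.5432 = 54.32 zinc
54.32 zinc × 4.247 = 230.69704 cobalt
230.69704 cobalt × 0.533 = 122.96152232 tin
122.96152232 tin × 0.4425 = 54.4104736266 iron
54.4104736266 iron × 1.808 = 98.3741363168928 natgas

98.374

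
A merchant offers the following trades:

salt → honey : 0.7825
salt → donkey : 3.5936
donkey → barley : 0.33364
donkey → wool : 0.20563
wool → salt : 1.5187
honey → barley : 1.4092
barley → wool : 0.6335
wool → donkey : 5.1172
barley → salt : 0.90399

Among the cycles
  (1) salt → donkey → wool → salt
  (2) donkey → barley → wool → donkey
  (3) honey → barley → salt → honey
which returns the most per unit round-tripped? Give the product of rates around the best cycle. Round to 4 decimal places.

1.1222

(1) 3.5936 × 0.20563 × 1.5187 = 1.12225
(2) 0.33364 × 0.6335 × 5.1172 = 1.08158
(3) 1.4092 × 0.90399 × 0.7825 = 0.99683
Highest is cycle (1) at 1.1222 (>1, arbitrage).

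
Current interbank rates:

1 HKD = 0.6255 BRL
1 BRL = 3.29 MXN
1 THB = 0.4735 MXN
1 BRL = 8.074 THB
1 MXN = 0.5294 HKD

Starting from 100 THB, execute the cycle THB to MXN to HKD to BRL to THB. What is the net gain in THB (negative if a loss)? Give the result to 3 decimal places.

26.596

100 THB × 0.4735 = 47.35 MXN
47.35 MXN × 0.5294 = 25.06709 HKD
25.06709 HKD × 0.6255 = 15.679464795 BRL
15.679464795 BRL × 8.074 = 126.59599875483 THB
Net change: 126.59599875483 − 100 = 26.59599875483 THB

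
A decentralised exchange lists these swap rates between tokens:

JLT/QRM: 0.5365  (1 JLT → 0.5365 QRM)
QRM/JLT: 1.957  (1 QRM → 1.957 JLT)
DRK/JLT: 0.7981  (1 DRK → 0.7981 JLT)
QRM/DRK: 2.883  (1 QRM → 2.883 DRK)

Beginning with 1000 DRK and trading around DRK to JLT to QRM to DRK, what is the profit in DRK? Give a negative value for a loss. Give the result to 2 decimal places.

234.44

1000 DRK × 0.7981 = 798.1 JLT
798.1 JLT × 0.5365 = 428.18065 QRM
428.18065 QRM × 2.883 = 1234.44481395 DRK
Net change: 1234.44481395 − 1000 = 234.44481395 DRK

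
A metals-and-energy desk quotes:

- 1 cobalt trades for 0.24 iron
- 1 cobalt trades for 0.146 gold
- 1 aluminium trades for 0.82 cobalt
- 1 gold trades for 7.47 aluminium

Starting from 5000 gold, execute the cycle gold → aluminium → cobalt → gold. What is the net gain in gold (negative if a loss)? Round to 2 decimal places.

5000 gold × 7.47 = 37350 aluminium
37350 aluminium × 0.82 = 30627 cobalt
30627 cobalt × 0.146 = 4471.542 gold
Net change: 4471.542 − 5000 = -528.458 gold

-528.46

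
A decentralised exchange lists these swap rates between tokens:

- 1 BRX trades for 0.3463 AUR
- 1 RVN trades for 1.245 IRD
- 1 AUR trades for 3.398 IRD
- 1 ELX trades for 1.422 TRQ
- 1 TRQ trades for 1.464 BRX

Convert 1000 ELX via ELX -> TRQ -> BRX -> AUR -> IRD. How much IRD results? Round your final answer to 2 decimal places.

1000 ELX × 1.422 = 1422 TRQ
1422 TRQ × 1.464 = 2081.808 BRX
2081.808 BRX × 0.3463 = 720.9301104 AUR
720.9301104 AUR × 3.398 = 2449.7205151392 IRD

2449.72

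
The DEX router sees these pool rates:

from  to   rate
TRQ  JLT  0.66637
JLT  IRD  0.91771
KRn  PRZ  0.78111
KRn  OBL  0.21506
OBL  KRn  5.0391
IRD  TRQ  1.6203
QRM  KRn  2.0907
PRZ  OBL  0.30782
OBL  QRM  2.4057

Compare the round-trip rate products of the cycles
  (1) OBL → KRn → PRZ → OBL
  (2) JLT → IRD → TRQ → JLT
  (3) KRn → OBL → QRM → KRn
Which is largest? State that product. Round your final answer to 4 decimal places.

(1) 5.0391 × 0.78111 × 0.30782 = 1.21161
(2) 0.91771 × 1.6203 × 0.66637 = 0.99087
(3) 0.21506 × 2.4057 × 2.0907 = 1.08167
Highest is cycle (1) at 1.2116 (>1, arbitrage).

1.2116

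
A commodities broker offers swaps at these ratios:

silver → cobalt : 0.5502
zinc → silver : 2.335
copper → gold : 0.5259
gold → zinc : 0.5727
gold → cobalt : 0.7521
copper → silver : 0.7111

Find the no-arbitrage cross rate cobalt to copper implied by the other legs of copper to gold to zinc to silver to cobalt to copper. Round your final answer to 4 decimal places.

2.5844

Known legs of the cycle: 0.5259 × 0.5727 × 2.335 × 0.5502 = 0.38693483028081
For no arbitrage the full-cycle product must be 1, so the missing rate is 1 / 0.38693483028081 ≈ 2.584415.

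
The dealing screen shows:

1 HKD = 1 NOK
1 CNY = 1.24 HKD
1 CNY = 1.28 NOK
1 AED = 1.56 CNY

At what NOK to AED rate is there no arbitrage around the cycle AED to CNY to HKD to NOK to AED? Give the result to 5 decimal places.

Known legs of the cycle: 1.56 × 1.24 × 1 = 1.9344
For no arbitrage the full-cycle product must be 1, so the missing rate is 1 / 1.9344 ≈ 0.5169562.

0.51696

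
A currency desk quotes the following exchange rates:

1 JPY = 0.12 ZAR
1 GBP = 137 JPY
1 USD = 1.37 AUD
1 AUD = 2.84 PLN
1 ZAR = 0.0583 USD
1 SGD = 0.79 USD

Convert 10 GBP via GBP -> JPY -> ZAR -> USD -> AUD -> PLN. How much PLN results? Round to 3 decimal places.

10 GBP × 137 = 1370 JPY
1370 JPY × 0.12 = 164.4 ZAR
164.4 ZAR × 0.0583 = 9.58452 USD
9.58452 USD × 1.37 = 13.1307924 AUD
13.1307924 AUD × 2.84 = 37.291450416 PLN

37.291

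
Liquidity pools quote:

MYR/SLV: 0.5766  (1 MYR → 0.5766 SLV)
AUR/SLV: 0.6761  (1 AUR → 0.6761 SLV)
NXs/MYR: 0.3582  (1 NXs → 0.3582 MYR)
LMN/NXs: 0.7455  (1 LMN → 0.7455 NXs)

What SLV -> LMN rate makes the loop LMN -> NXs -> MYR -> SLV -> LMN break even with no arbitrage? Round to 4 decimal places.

Known legs of the cycle: 0.7455 × 0.3582 × 0.5766 = 0.15397416846
For no arbitrage the full-cycle product must be 1, so the missing rate is 1 / 0.15397416846 ≈ 6.494596.

6.4946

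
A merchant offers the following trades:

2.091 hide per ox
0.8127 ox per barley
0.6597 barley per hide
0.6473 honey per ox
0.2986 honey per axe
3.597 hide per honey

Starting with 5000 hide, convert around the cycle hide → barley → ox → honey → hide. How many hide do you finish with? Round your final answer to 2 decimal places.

5000 hide × 0.6597 = 3298.5 barley
3298.5 barley × 0.8127 = 2680.69095 ox
2680.69095 ox × 0.6473 = 1735.211251935 honey
1735.211251935 honey × 3.597 = 6241.554873210195 hide

6241.55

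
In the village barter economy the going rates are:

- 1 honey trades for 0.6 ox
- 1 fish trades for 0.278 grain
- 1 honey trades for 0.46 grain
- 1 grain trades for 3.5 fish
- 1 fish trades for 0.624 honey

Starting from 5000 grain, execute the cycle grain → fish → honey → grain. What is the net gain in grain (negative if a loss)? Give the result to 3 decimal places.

5000 grain × 3.5 = 17500 fish
17500 fish × 0.624 = 10920 honey
10920 honey × 0.46 = 5023.2 grain
Net change: 5023.2 − 5000 = 23.2 grain

23.200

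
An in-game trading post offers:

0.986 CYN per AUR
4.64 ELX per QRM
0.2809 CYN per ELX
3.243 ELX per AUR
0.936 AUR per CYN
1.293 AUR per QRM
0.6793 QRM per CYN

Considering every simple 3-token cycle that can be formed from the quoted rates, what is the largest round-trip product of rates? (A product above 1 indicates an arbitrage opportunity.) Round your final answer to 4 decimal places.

0.8854

CYN→QRM→ELX→CYN: 0.6793 × 4.64 × 0.2809 = 0.88538
CYN→QRM→AUR→CYN: 0.6793 × 1.293 × 0.986 = 0.86604
CYN→AUR→ELX→CYN: 0.936 × 3.243 × 0.2809 = 0.85266
Maximum is CYN→QRM→ELX→CYN at 0.8854; no arbitrage — every cycle loses value.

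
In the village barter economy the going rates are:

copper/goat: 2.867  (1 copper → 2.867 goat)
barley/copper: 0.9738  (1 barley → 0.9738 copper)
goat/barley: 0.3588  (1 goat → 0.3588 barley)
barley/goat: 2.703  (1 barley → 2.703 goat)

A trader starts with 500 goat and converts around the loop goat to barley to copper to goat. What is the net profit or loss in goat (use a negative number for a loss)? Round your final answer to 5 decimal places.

0.86410

500 goat × 0.3588 = 179.4 barley
179.4 barley × 0.9738 = 174.69972 copper
174.69972 copper × 2.867 = 500.86409724 goat
Net change: 500.86409724 − 500 = 0.86409724 goat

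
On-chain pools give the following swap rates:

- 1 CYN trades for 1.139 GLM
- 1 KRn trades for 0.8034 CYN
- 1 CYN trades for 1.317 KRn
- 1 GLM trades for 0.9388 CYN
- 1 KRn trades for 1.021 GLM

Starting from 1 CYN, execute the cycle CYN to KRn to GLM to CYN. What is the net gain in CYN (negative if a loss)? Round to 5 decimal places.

1 CYN × 1.317 = 1.317 KRn
1.317 KRn × 1.021 = 1.344657 GLM
1.344657 GLM × 0.9388 = 1.2623639916 CYN
Net change: 1.2623639916 − 1 = 0.2623639916 CYN

0.26236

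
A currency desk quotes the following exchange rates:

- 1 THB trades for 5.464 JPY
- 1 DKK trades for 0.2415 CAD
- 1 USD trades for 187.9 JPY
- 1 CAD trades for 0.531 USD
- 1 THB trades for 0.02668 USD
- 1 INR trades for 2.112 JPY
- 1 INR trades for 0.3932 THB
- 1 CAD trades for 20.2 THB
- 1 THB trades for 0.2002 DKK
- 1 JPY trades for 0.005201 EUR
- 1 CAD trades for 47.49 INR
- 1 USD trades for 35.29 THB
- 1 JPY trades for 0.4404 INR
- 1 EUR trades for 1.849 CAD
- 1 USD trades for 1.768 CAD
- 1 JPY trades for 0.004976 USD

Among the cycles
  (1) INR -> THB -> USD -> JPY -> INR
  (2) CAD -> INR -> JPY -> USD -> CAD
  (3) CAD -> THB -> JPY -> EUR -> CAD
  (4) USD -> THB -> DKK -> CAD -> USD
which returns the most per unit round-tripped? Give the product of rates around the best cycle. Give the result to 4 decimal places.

(1) 0.3932 × 0.02668 × 187.9 × 0.4404 = 0.86811
(2) 47.49 × 2.112 × 0.004976 × 1.768 = 0.88239
(3) 20.2 × 5.464 × 0.005201 × 1.849 = 1.06142
(4) 35.29 × 0.2002 × 0.2415 × 0.531 = 0.90600
Highest is cycle (3) at 1.0614 (>1, arbitrage).

1.0614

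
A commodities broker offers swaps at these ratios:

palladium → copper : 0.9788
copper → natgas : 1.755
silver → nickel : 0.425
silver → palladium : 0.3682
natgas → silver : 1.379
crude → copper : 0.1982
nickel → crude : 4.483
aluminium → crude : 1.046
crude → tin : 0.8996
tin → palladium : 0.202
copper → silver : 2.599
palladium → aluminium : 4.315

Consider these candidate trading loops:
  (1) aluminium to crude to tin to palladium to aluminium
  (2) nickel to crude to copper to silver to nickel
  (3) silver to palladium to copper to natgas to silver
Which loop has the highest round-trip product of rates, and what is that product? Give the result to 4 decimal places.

0.9814

(1) 1.046 × 0.8996 × 0.202 × 4.315 = 0.82019
(2) 4.483 × 0.1982 × 2.599 × 0.425 = 0.98145
(3) 0.3682 × 0.9788 × 1.755 × 1.379 = 0.87221
Highest is cycle (2) at 0.9814 (≤1, no arbitrage).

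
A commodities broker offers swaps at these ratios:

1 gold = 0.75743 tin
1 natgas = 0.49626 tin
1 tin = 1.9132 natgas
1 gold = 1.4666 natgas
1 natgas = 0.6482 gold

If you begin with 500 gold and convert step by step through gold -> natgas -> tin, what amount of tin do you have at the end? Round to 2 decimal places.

363.91

500 gold × 1.4666 = 733.3 natgas
733.3 natgas × 0.49626 = 363.907458 tin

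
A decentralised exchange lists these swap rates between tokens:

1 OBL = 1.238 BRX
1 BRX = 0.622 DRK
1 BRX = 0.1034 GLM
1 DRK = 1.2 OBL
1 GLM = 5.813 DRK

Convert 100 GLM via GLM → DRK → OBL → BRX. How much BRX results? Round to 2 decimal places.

863.58

100 GLM × 5.813 = 581.3 DRK
581.3 DRK × 1.2 = 697.56 OBL
697.56 OBL × 1.238 = 863.57928 BRX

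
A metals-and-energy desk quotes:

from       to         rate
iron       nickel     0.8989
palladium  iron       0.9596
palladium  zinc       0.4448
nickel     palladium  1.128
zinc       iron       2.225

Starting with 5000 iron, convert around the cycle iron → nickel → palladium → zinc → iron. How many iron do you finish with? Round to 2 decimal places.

5017.48

5000 iron × 0.8989 = 4494.5 nickel
4494.5 nickel × 1.128 = 5069.796 palladium
5069.796 palladium × 0.4448 = 2255.0452608 zinc
2255.0452608 zinc × 2.225 = 5017.47570528 iron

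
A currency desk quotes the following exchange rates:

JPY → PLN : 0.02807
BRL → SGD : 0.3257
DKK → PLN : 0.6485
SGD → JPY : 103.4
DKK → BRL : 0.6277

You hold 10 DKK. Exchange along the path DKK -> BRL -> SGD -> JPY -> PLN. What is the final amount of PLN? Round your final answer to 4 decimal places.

10 DKK × 0.6277 = 6.277 BRL
6.277 BRL × 0.3257 = 2.0444189 SGD
2.0444189 SGD × 103.4 = 211.39291426 JPY
211.39291426 JPY × 0.02807 = 5.9337991032782 PLN

5.9338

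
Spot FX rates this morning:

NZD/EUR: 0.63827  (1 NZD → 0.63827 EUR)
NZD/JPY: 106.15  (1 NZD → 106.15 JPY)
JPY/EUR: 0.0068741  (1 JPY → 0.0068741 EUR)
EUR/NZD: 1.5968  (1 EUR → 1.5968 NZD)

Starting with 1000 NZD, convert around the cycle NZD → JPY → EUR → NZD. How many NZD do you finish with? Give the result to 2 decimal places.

1000 NZD × 106.15 = 106150 JPY
106150 JPY × 0.0068741 = 729.685715 EUR
729.685715 EUR × 1.5968 = 1165.162149712 NZD

1165.16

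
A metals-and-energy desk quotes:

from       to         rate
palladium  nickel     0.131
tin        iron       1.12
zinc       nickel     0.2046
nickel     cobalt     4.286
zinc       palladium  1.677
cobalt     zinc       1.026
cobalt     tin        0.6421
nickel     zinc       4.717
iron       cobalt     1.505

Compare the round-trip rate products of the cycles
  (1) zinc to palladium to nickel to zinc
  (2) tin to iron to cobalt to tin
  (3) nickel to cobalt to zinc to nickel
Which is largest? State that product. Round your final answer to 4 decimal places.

(1) 1.677 × 0.131 × 4.717 = 1.03626
(2) 1.12 × 1.505 × 0.6421 = 1.08232
(3) 4.286 × 1.026 × 0.2046 = 0.89972
Highest is cycle (2) at 1.0823 (>1, arbitrage).

1.0823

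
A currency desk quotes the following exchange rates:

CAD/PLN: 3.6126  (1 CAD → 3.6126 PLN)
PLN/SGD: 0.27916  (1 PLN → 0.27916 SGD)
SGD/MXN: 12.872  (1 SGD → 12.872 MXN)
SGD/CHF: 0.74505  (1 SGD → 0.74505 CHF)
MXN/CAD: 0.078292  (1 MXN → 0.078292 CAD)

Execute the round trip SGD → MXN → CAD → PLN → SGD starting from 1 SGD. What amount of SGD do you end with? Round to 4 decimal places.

1.0163

1 SGD × 12.872 = 12.872 MXN
12.872 MXN × 0.078292 = 1.007774624 CAD
1.007774624 CAD × 3.6126 = 3.6406866066624 PLN
3.6406866066624 PLN × 0.27916 = 1.016334073115875584 SGD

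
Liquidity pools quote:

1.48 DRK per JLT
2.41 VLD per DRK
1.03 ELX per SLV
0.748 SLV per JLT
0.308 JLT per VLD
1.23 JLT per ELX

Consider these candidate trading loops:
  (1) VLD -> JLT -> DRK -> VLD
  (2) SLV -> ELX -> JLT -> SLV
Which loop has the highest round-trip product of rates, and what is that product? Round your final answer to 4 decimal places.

1.0986

(1) 0.308 × 1.48 × 2.41 = 1.09857
(2) 1.03 × 1.23 × 0.748 = 0.94764
Highest is cycle (1) at 1.0986 (>1, arbitrage).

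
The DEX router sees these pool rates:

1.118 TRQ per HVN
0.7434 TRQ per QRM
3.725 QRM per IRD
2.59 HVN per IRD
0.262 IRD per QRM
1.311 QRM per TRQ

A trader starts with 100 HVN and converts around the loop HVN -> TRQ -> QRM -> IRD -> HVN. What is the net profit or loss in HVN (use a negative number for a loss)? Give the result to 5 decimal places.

-0.54067

100 HVN × 1.118 = 111.8 TRQ
111.8 TRQ × 1.311 = 146.5698 QRM
146.5698 QRM × 0.262 = 38.4012876 IRD
38.4012876 IRD × 2.59 = 99.459334884 HVN
Net change: 99.459334884 − 100 = -0.540665116 HVN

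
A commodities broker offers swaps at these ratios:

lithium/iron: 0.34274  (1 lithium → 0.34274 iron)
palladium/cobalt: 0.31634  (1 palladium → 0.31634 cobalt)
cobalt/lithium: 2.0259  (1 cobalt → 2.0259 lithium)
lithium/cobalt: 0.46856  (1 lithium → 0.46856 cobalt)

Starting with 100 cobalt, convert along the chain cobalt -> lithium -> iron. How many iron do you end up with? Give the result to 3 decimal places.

69.436

100 cobalt × 2.0259 = 202.59 lithium
202.59 lithium × 0.34274 = 69.4356966 iron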